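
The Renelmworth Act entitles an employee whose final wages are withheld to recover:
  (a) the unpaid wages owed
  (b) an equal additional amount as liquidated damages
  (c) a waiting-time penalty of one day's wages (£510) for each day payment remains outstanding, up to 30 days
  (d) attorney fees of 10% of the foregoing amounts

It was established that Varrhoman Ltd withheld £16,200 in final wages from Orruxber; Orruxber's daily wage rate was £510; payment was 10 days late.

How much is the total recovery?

Liquidated damages (equal amount): £16,200
Penalty days: min(10, 30) = 10
Waiting-time penalty: 10 × £510 = £5,100
Subtotal: £16,200 + £16,200 + £5,100 = £37,500
Attorney fees: 10% of £37,500 = £3,750
Total award: £37,500 + £3,750 = £41,250

£41,250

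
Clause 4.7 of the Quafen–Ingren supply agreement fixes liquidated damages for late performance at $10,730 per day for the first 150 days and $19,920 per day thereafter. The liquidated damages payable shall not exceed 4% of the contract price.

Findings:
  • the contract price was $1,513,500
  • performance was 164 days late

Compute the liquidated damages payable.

First 150 days: 150 × $10,730 = $1,609,500
Remaining days: (164 − 150) × $19,920 = $278,880
Accrued per-day damages: $1,609,500 + $278,880 = $1,888,380
Cap: 4% of $1,513,500 = $60,540
Cap at $60,540: $1,888,380 exceeds the cap → $60,540

$60,540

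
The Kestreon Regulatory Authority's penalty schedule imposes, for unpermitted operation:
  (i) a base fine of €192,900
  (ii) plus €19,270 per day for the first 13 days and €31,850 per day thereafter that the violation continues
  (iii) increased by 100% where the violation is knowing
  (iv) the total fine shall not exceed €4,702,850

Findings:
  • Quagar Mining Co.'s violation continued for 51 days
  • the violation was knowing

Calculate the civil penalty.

€3,307,420

First 13 days: 13 × €19,270 = €250,510
Remaining days: (51 − 13) × €31,850 = €1,210,300
Per-day component: €250,510 + €1,210,300 = €1,460,810
Base plus per-day: €192,900 + €1,460,810 = €1,653,710
Enhancement: 100% of €1,653,710 = €1,653,710
Enhanced fine: €1,653,710 + €1,653,710 = €3,307,420
Cap at €4,702,850: €3,307,420 is within the cap, no reduction.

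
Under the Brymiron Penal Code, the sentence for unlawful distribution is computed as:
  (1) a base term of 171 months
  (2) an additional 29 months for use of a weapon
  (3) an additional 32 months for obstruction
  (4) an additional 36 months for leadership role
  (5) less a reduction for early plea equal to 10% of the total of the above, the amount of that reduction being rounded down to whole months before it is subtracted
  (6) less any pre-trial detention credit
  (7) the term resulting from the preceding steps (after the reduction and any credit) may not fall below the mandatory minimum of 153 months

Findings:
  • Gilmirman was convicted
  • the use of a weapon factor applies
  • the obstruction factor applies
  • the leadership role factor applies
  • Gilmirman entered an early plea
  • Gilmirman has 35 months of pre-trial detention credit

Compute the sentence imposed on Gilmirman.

207 months

Use of a weapon enhancement: +29 months
Obstruction enhancement: +32 months
Leadership role enhancement: +36 months
Adjusted term: 171 months + 29 months + 32 months + 36 months = 268 months
Early plea reduction: 10% of 268 months = 26 months (rounded down)
After reduction: 268 − 26 = 242 months
Less pre-trial detention credit: 242 months − 35 months = 207 months
Minimum 153 months: 207 months meets the minimum, no increase.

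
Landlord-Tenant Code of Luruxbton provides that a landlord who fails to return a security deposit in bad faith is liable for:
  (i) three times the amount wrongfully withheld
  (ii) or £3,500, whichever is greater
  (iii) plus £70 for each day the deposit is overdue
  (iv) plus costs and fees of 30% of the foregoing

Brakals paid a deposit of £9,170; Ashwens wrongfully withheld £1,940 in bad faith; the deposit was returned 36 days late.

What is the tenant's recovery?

Trebled: 3 × £1,940 = £5,820
Minimum £3,500: £5,820 meets the minimum, no increase.
Late-return penalty: 36 × £70 = £2,520
Damages plus late penalty: £5,820 + £2,520 = £8,340
Costs and fees: 30% of £8,340 = £2,502
Total recovery: £8,340 + £2,502 = £10,842

£10,842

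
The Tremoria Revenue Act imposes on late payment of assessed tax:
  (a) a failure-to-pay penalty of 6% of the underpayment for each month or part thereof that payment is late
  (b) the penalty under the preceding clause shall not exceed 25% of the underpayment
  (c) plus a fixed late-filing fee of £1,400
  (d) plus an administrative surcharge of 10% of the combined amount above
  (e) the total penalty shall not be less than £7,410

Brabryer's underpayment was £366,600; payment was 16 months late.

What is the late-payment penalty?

Accrued rate: 6% × 16 = 96%, capped at 25% → 25%
Failure-to-pay penalty: 25% of £366,600 = £91,650
Penalty before surcharge: £91,650 + £1,400 = £93,050
Administrative surcharge: 10% of £93,050 = £9,305
Total penalty: £93,050 + £9,305 = £102,355
Minimum £7,410: £102,355 meets the minimum, no increase.

£102,355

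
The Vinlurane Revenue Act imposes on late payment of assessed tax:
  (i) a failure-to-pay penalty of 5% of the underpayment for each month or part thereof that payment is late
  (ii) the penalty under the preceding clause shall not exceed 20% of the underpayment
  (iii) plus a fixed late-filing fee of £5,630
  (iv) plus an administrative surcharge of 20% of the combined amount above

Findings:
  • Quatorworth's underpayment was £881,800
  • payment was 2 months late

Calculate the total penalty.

Accrued rate: 5% × 2 = 10%, capped at 20% → 10%
Failure-to-pay penalty: 10% of £881,800 = £88,180
Penalty before surcharge: £88,180 + £5,630 = £93,810
Administrative surcharge: 20% of £93,810 = £18,762
Total penalty: £93,810 + £18,762 = £112,572

£112,572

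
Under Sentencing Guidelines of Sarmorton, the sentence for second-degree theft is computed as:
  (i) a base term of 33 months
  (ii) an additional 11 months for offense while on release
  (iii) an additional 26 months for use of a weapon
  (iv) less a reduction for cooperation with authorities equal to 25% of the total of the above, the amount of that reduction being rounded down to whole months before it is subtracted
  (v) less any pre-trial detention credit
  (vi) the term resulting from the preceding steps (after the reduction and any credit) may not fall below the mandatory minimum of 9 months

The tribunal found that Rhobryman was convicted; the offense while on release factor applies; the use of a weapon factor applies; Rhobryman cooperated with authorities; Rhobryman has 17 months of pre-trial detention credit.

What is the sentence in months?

36 months

Offense while on release enhancement: +11 months
Use of a weapon enhancement: +26 months
Adjusted term: 33 months + 11 months + 26 months = 70 months
Cooperation with authorities reduction: 25% of 70 months = 17 months (rounded down)
After reduction: 70 − 17 = 53 months
Less pre-trial detention credit: 53 months − 17 months = 36 months
Minimum 9 months: 36 months meets the minimum, no increase.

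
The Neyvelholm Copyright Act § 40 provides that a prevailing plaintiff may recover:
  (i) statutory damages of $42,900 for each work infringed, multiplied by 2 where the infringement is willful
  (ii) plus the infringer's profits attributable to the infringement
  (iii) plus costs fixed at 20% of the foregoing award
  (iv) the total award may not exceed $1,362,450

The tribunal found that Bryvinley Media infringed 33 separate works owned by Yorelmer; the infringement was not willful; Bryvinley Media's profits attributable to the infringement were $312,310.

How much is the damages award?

Award: $1,362,450

Statutory damages: 33 × $42,900 = $1,415,700
Infringement not willful: no ×2 enhancement.
Combined award: $1,415,700 + $312,310 = $1,728,010
Costs: 20% of $1,728,010 = $345,602
Award plus costs: $1,728,010 + $345,602 = $2,073,612
Cap at $1,362,450: $2,073,612 exceeds the cap → $1,362,450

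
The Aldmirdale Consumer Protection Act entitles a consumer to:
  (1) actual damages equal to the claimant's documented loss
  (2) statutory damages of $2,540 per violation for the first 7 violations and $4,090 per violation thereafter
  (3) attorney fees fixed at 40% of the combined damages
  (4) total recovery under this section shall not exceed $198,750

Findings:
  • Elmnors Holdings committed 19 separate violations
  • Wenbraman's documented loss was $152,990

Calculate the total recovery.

$198,750

First 7 violations: 7 × $2,540 = $17,780
Remaining violations: (19 − 7) × $4,090 = $49,080
Statutory damages: $17,780 + $49,080 = $66,860
Combined damages: $152,990 + $66,860 = $219,850
Attorney fees: 40% of $219,850 = $87,940
Total before cap: $219,850 + $87,940 = $307,790
Cap at $198,750: $307,790 exceeds the cap → $198,750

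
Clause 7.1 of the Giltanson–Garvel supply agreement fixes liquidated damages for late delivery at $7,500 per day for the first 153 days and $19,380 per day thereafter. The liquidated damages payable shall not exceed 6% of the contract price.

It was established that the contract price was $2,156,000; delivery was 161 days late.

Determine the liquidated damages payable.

First 153 days: 153 × $7,500 = $1,147,500
Remaining days: (161 − 153) × $19,380 = $155,040
Accrued per-day damages: $1,147,500 + $155,040 = $1,302,540
Cap: 6% of $2,156,000 = $129,360
Cap at $129,360: $1,302,540 exceeds the cap → $129,360

$129,360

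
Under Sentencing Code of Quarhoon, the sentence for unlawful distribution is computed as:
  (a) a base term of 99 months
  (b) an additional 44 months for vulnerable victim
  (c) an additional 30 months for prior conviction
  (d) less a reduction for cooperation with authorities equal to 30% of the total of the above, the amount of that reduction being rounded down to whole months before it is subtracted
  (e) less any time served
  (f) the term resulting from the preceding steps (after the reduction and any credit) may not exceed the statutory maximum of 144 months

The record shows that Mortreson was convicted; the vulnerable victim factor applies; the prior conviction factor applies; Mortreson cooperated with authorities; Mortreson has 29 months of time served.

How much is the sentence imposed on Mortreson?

93 months

Vulnerable victim enhancement: +44 months
Prior conviction enhancement: +30 months
Adjusted term: 99 months + 44 months + 30 months = 173 months
Cooperation with authorities reduction: 30% of 173 months = 51 months (rounded down)
After reduction: 173 − 51 = 122 months
Less time served: 122 months − 29 months = 93 months
Cap at 144 months: 93 months is within the cap, no reduction.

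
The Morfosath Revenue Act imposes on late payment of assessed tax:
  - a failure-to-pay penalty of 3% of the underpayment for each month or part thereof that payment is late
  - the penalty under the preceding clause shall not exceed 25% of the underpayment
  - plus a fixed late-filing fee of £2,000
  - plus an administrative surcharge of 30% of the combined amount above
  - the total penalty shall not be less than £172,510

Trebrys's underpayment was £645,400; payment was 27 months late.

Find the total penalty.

Penalty: £212,355

Accrued rate: 3% × 27 = 81%, capped at 25% → 25%
Failure-to-pay penalty: 25% of £645,400 = £161,350
Penalty before surcharge: £161,350 + £2,000 = £163,350
Administrative surcharge: 30% of £163,350 = £49,005
Total penalty: £163,350 + £49,005 = £212,355
Minimum £172,510: £212,355 meets the minimum, no increase.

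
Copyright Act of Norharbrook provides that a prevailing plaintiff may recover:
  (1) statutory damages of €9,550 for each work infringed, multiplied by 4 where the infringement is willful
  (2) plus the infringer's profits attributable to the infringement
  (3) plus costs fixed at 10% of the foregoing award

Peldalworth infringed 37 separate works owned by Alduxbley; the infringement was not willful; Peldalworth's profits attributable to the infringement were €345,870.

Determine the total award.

Award: €769,142

Statutory damages: 37 × €9,550 = €353,350
Infringement not willful: no ×4 enhancement.
Combined award: €353,350 + €345,870 = €699,220
Costs: 10% of €699,220 = €69,922
Award plus costs: €699,220 + €69,922 = €769,142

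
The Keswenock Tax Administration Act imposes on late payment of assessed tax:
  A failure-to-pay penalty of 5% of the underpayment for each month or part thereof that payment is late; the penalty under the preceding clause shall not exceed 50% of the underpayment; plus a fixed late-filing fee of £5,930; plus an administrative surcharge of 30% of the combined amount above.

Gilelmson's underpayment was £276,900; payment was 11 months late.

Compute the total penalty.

Accrued rate: 5% × 11 = 55%, capped at 50% → 50%
Failure-to-pay penalty: 50% of £276,900 = £138,450
Penalty before surcharge: £138,450 + £5,930 = £144,380
Administrative surcharge: 30% of £144,380 = £43,314
Total penalty: £144,380 + £43,314 = £187,694

£187,694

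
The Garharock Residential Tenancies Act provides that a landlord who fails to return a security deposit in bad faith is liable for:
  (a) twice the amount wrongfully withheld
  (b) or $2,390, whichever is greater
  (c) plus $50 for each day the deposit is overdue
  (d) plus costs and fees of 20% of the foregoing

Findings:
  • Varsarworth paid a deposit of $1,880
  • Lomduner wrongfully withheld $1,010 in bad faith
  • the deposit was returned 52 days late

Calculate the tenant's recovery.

$5,988

Doubled: 2 × $1,010 = $2,020
Minimum $2,390: $2,020 is below the minimum → $2,390
Late-return penalty: 52 × $50 = $2,600
Damages plus late penalty: $2,390 + $2,600 = $4,990
Costs and fees: 20% of $4,990 = $998
Total recovery: $4,990 + $998 = $5,988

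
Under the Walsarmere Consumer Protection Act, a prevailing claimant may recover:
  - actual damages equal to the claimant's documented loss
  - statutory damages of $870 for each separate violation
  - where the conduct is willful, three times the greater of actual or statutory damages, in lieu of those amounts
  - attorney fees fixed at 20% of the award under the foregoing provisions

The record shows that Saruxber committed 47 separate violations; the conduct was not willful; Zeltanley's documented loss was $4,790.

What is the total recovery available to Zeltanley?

Statutory damages: 47 × $870 = $40,890
Conduct not willful: the in-lieu enhancement does not apply.
Actual plus statutory damages: $4,790 + $40,890 = $45,680
Attorney fees: 20% of $45,680 = $9,136
Total recovery: $45,680 + $9,136 = $54,816

$54,816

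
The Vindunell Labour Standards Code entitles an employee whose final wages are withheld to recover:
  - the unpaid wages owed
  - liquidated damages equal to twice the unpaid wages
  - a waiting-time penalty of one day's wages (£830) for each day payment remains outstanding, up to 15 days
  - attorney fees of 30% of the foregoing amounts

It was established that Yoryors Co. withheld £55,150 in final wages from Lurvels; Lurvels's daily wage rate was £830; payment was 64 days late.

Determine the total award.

Doubled: 2 × £55,150 = £110,300
Penalty days: min(64, 15) = 15
Waiting-time penalty: 15 × £830 = £12,450
Subtotal: £55,150 + £110,300 + £12,450 = £177,900
Attorney fees: 30% of £177,900 = £53,370
Total award: £177,900 + £53,370 = £231,270

Total award: £231,270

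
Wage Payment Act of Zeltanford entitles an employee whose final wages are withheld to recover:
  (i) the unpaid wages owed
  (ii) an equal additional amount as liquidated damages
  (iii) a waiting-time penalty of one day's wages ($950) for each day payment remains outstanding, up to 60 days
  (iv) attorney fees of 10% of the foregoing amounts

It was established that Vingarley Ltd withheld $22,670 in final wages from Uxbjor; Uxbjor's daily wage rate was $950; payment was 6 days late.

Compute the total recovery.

Liquidated damages (equal amount): $22,670
Penalty days: min(6, 60) = 6
Waiting-time penalty: 6 × $950 = $5,700
Subtotal: $22,670 + $22,670 + $5,700 = $51,040
Attorney fees: 10% of $51,040 = $5,104
Total award: $51,040 + $5,104 = $56,144

$56,144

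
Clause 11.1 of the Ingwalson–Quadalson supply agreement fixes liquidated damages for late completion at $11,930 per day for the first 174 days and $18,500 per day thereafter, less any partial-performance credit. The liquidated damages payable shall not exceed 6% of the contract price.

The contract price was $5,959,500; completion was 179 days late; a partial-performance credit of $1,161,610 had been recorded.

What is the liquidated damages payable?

$357,570

First 174 days: 174 × $11,930 = $2,075,820
Remaining days: (179 − 174) × $18,500 = $92,500
Accrued per-day damages: $2,075,820 + $92,500 = $2,168,320
Less partial-performance credit: $2,168,320 − $1,161,610 = $1,006,710
Cap: 6% of $5,959,500 = $357,570
Cap at $357,570: $1,006,710 exceeds the cap → $357,570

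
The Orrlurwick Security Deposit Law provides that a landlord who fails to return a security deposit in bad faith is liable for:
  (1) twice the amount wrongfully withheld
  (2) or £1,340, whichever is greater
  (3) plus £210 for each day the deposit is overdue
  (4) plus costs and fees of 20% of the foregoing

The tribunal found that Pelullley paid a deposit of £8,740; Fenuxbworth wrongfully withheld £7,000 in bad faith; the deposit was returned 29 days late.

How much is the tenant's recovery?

Recovery: £24,108

Doubled: 2 × £7,000 = £14,000
Minimum £1,340: £14,000 meets the minimum, no increase.
Late-return penalty: 29 × £210 = £6,090
Damages plus late penalty: £14,000 + £6,090 = £20,090
Costs and fees: 20% of £20,090 = £4,018
Total recovery: £20,090 + £4,018 = £24,108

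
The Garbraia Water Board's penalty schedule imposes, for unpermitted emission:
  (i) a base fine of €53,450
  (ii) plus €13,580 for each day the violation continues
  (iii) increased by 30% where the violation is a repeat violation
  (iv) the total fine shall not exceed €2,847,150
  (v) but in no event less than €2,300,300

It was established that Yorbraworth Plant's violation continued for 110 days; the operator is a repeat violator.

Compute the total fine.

Per-day component: 110 × €13,580 = €1,493,800
Base plus per-day: €53,450 + €1,493,800 = €1,547,250
Enhancement: 30% of €1,547,250 = €464,175
Enhanced fine: €1,547,250 + €464,175 = €2,011,425
Cap at €2,847,150: €2,011,425 is within the cap, no reduction.
Minimum €2,300,300: €2,011,425 is below the minimum → €2,300,300

Civil penalty: €2,300,300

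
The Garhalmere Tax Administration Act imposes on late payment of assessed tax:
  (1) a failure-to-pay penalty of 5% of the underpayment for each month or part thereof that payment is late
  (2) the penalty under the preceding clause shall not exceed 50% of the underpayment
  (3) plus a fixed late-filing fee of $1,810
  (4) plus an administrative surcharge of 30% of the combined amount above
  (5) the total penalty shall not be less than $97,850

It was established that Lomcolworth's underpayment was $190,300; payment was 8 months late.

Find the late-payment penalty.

$101,309

Accrued rate: 5% × 8 = 40%, capped at 50% → 40%
Failure-to-pay penalty: 40% of $190,300 = $76,120
Penalty before surcharge: $76,120 + $1,810 = $77,930
Administrative surcharge: 30% of $77,930 = $23,379
Total penalty: $77,930 + $23,379 = $101,309
Minimum $97,850: $101,309 meets the minimum, no increase.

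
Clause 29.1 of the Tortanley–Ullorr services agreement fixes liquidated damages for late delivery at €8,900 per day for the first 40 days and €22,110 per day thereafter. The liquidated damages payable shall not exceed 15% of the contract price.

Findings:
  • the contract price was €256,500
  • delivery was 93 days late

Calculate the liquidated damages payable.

First 40 days: 40 × €8,900 = €356,000
Remaining days: (93 − 40) × €22,110 = €1,171,830
Accrued per-day damages: €356,000 + €1,171,830 = €1,527,830
Cap: 15% of €256,500 = €38,475
Cap at €38,475: €1,527,830 exceeds the cap → €38,475

€38,475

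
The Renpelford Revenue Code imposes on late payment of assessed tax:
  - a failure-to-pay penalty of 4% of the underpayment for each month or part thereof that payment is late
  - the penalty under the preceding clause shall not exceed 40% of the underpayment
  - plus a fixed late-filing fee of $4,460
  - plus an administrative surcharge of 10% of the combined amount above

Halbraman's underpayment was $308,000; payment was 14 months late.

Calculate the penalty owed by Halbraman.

Accrued rate: 4% × 14 = 56%, capped at 40% → 40%
Failure-to-pay penalty: 40% of $308,000 = $123,200
Penalty before surcharge: $123,200 + $4,460 = $127,660
Administrative surcharge: 10% of $127,660 = $12,766
Total penalty: $127,660 + $12,766 = $140,426

$140,426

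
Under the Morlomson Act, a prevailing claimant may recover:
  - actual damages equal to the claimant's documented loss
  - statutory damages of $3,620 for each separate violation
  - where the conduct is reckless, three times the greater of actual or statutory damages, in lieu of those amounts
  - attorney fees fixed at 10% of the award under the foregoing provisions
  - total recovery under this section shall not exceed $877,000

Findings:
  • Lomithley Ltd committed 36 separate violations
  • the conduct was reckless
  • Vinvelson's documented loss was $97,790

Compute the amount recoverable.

$430,056

Statutory damages: 36 × $3,620 = $130,320
Greater of actual damages ($97,790) or statutory damages ($130,320): $130,320
Trebled: 3 × $130,320 = $390,960
Attorney fees: 10% of $390,960 = $39,096
Total before cap: $390,960 + $39,096 = $430,056
Cap at $877,000: $430,056 is within the cap, no reduction.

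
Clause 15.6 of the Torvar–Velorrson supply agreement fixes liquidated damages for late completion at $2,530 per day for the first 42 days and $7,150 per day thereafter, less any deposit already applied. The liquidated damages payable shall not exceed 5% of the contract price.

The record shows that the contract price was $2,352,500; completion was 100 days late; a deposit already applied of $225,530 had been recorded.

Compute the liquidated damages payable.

First 42 days: 42 × $2,530 = $106,260
Remaining days: (100 − 42) × $7,150 = $414,700
Accrued per-day damages: $106,260 + $414,700 = $520,960
Less deposit already applied: $520,960 − $225,530 = $295,430
Cap: 5% of $2,352,500 = $117,625
Cap at $117,625: $295,430 exceeds the cap → $117,625

$117,625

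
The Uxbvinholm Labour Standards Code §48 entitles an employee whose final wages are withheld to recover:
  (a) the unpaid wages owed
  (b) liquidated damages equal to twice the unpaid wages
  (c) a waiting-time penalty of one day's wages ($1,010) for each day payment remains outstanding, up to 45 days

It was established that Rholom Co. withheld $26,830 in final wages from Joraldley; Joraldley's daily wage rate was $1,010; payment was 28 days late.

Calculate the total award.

Doubled: 2 × $26,830 = $53,660
Penalty days: min(28, 45) = 28
Waiting-time penalty: 28 × $1,010 = $28,280
Total award: $26,830 + $53,660 + $28,280 = $108,770

Total award: $108,770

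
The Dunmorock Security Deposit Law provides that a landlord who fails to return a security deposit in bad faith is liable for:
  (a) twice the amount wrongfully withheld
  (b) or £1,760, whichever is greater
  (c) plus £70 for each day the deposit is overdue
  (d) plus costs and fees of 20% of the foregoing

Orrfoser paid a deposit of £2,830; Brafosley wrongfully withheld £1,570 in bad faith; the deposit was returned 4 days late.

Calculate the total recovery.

£4,104

Doubled: 2 × £1,570 = £3,140
Minimum £1,760: £3,140 meets the minimum, no increase.
Late-return penalty: 4 × £70 = £280
Damages plus late penalty: £3,140 + £280 = £3,420
Costs and fees: 20% of £3,420 = £684
Total recovery: £3,420 + £684 = £4,104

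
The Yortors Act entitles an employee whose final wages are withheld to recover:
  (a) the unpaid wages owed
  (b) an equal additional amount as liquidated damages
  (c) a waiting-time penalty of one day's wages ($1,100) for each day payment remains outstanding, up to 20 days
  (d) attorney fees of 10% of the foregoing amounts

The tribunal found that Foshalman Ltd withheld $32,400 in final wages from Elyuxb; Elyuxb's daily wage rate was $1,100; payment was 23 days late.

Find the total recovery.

$95,480

Liquidated damages (equal amount): $32,400
Penalty days: min(23, 20) = 20
Waiting-time penalty: 20 × $1,100 = $22,000
Subtotal: $32,400 + $32,400 + $22,000 = $86,800
Attorney fees: 10% of $86,800 = $8,680
Total award: $86,800 + $8,680 = $95,480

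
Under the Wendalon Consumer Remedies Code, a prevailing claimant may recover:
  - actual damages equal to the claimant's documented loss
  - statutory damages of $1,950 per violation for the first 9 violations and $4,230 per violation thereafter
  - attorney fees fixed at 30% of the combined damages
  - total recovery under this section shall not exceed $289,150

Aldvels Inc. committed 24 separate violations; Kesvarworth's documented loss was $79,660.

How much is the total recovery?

$208,858

First 9 violations: 9 × $1,950 = $17,550
Remaining violations: (24 − 9) × $4,230 = $63,450
Statutory damages: $17,550 + $63,450 = $81,000
Combined damages: $79,660 + $81,000 = $160,660
Attorney fees: 30% of $160,660 = $48,198
Total before cap: $160,660 + $48,198 = $208,858
Cap at $289,150: $208,858 is within the cap, no reduction.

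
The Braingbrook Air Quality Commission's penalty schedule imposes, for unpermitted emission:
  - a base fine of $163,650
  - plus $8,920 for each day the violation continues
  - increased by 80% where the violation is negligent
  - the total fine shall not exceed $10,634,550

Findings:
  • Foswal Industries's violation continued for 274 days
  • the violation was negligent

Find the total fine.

Per-day component: 274 × $8,920 = $2,444,080
Base plus per-day: $163,650 + $2,444,080 = $2,607,730
Enhancement: 80% of $2,607,730 = $2,086,184
Enhanced fine: $2,607,730 + $2,086,184 = $4,693,914
Cap at $10,634,550: $4,693,914 is within the cap, no reduction.

Civil penalty: $4,693,914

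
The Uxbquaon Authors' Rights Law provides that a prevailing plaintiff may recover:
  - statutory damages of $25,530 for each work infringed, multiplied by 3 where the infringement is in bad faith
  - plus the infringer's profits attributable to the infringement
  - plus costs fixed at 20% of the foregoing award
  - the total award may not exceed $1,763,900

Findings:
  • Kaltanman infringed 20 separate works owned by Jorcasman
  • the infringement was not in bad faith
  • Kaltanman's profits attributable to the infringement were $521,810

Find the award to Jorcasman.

Statutory damages: 20 × $25,530 = $510,600
Infringement not in bad faith: no ×3 enhancement.
Combined award: $510,600 + $521,810 = $1,032,410
Costs: 20% of $1,032,410 = $206,482
Award plus costs: $1,032,410 + $206,482 = $1,238,892
Cap at $1,763,900: $1,238,892 is within the cap, no reduction.

$1,238,892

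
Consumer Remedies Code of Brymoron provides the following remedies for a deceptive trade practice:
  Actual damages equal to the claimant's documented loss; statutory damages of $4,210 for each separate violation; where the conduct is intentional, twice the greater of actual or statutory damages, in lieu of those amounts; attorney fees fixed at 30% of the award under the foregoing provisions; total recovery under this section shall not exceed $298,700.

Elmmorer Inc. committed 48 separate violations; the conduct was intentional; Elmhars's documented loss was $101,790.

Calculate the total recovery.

$298,700

Statutory damages: 48 × $4,210 = $202,080
Greater of actual damages ($101,790) or statutory damages ($202,080): $202,080
Doubled: 2 × $202,080 = $404,160
Attorney fees: 30% of $404,160 = $121,248
Total before cap: $404,160 + $121,248 = $525,408
Cap at $298,700: $525,408 exceeds the cap → $298,700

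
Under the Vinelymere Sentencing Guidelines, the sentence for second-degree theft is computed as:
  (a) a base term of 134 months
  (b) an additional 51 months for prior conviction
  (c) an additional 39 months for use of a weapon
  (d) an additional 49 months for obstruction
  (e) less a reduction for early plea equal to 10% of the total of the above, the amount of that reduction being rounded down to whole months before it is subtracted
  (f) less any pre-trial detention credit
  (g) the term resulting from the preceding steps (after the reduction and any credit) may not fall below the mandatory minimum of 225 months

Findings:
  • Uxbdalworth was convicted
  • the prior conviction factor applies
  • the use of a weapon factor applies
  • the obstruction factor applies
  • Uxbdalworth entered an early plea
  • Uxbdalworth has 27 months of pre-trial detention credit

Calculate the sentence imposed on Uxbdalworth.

Prior conviction enhancement: +51 months
Use of a weapon enhancement: +39 months
Obstruction enhancement: +49 months
Adjusted term: 134 months + 51 months + 39 months + 49 months = 273 months
Early plea reduction: 10% of 273 months = 27 months (rounded down)
After reduction: 273 − 27 = 246 months
Less pre-trial detention credit: 246 months − 27 months = 219 months
Minimum 225 months: 219 months is below the minimum → 225 months

225 months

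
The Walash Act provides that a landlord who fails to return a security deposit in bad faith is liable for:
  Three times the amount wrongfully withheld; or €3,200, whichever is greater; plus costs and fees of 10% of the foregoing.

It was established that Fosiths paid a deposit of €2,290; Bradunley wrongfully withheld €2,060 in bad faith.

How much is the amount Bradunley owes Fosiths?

€6,798

Trebled: 3 × €2,060 = €6,180
Minimum €3,200: €6,180 meets the minimum, no increase.
Costs and fees: 10% of €6,180 = €618
Total recovery: €6,180 + €618 = €6,798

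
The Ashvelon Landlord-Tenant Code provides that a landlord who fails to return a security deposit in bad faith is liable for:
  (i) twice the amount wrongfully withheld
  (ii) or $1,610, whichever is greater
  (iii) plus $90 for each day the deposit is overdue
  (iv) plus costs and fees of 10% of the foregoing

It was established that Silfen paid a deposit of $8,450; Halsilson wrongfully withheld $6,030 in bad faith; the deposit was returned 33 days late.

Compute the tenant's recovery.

$16,533

Doubled: 2 × $6,030 = $12,060
Minimum $1,610: $12,060 meets the minimum, no increase.
Late-return penalty: 33 × $90 = $2,970
Damages plus late penalty: $12,060 + $2,970 = $15,030
Costs and fees: 10% of $15,030 = $1,503
Total recovery: $15,030 + $1,503 = $16,533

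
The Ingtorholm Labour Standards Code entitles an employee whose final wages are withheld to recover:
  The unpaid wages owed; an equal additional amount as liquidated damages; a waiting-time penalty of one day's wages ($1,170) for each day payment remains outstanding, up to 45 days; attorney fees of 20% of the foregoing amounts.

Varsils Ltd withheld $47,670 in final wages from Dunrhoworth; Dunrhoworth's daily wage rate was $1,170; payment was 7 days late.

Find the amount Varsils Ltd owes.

$124,236

Liquidated damages (equal amount): $47,670
Penalty days: min(7, 45) = 7
Waiting-time penalty: 7 × $1,170 = $8,190
Subtotal: $47,670 + $47,670 + $8,190 = $103,530
Attorney fees: 20% of $103,530 = $20,706
Total award: $103,530 + $20,706 = $124,236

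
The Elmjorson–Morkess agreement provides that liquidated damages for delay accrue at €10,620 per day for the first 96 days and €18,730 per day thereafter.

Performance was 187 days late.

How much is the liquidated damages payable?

First 96 days: 96 × €10,620 = €1,019,520
Remaining days: (187 − 96) × €18,730 = €1,704,430
Accrued per-day damages: €1,019,520 + €1,704,430 = €2,723,950

Liquidated damages: €2,723,950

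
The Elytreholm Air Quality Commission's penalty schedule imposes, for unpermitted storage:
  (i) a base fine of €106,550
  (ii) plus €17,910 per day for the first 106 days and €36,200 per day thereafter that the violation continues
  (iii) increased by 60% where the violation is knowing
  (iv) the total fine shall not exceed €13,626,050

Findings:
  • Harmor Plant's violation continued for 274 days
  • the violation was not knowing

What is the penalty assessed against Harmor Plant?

Civil penalty: €8,086,610

First 106 days: 106 × €17,910 = €1,898,460
Remaining days: (274 − 106) × €36,200 = €6,081,600
Per-day component: €1,898,460 + €6,081,600 = €7,980,060
Base plus per-day: €106,550 + €7,980,060 = €8,086,610
The violation was not knowing: no 60% increase.
Cap at €13,626,050: €8,086,610 is within the cap, no reduction.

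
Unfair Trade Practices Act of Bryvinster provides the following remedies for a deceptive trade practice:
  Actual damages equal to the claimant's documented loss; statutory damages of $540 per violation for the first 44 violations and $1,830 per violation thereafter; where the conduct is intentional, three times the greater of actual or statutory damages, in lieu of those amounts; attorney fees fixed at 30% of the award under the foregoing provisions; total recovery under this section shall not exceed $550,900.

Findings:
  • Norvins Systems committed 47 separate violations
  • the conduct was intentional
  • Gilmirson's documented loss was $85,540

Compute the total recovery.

Total recovery: $333,606

First 44 violations: 44 × $540 = $23,760
Remaining violations: (47 − 44) × $1,830 = $5,490
Statutory damages: $23,760 + $5,490 = $29,250
Greater of actual damages ($85,540) or statutory damages ($29,250): $85,540
Trebled: 3 × $85,540 = $256,620
Attorney fees: 30% of $256,620 = $76,986
Total before cap: $256,620 + $76,986 = $333,606
Cap at $550,900: $333,606 is within the cap, no reduction.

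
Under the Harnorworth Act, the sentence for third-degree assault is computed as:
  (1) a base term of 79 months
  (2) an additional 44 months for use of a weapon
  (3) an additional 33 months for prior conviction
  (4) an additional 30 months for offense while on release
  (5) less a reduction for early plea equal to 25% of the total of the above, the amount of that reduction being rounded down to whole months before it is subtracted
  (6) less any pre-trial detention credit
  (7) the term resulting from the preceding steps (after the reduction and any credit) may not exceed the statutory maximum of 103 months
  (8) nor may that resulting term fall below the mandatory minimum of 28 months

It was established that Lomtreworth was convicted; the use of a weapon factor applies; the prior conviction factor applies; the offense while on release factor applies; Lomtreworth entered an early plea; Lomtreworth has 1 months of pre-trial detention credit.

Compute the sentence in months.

Use of a weapon enhancement: +44 months
Prior conviction enhancement: +33 months
Offense while on release enhancement: +30 months
Adjusted term: 79 months + 44 months + 33 months + 30 months = 186 months
Early plea reduction: 25% of 186 months = 46 months (rounded down)
After reduction: 186 − 46 = 140 months
Less pre-trial detention credit: 140 months − 1 months = 139 months
Cap at 103 months: 139 months exceeds the cap → 103 months
Minimum 28 months: 103 months meets the minimum, no increase.

103 months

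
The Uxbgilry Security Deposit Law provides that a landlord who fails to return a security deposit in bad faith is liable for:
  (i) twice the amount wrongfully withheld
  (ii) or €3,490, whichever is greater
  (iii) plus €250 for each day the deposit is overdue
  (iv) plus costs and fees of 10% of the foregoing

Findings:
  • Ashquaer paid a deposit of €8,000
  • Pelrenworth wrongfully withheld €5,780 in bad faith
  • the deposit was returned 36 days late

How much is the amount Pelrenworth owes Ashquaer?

€22,616

Doubled: 2 × €5,780 = €11,560
Minimum €3,490: €11,560 meets the minimum, no increase.
Late-return penalty: 36 × €250 = €9,000
Damages plus late penalty: €11,560 + €9,000 = €20,560
Costs and fees: 10% of €20,560 = €2,056
Total recovery: €20,560 + €2,056 = €22,616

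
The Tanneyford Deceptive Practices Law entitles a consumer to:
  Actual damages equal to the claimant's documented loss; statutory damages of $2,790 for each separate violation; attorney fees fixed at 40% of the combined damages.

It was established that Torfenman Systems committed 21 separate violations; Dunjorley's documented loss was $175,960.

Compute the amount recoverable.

Statutory damages: 21 × $2,790 = $58,590
Combined damages: $175,960 + $58,590 = $234,550
Attorney fees: 40% of $234,550 = $93,820
Total recovery: $234,550 + $93,820 = $328,370

Total recovery: $328,370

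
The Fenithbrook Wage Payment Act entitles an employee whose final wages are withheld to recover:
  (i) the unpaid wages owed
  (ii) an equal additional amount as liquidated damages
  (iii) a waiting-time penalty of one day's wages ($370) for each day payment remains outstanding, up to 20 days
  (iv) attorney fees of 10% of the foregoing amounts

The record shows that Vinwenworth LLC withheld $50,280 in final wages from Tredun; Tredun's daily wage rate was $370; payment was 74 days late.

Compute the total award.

Liquidated damages (equal amount): $50,280
Penalty days: min(74, 20) = 20
Waiting-time penalty: 20 × $370 = $7,400
Subtotal: $50,280 + $50,280 + $7,400 = $107,960
Attorney fees: 10% of $107,960 = $10,796
Total award: $107,960 + $10,796 = $118,756

$118,756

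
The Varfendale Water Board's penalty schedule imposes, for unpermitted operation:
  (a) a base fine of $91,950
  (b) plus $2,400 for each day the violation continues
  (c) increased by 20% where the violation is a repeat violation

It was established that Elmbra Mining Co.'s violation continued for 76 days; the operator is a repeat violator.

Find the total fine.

$329,220

Per-day component: 76 × $2,400 = $182,400
Base plus per-day: $91,950 + $182,400 = $274,350
Enhancement: 20% of $274,350 = $54,870
Enhanced fine: $274,350 + $54,870 = $329,220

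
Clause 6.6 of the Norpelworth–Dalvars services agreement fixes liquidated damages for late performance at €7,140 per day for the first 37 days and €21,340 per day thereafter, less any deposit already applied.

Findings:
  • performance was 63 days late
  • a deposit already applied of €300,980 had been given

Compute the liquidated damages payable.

Liquidated damages: €518,040

First 37 days: 37 × €7,140 = €264,180
Remaining days: (63 − 37) × €21,340 = €554,840
Accrued per-day damages: €264,180 + €554,840 = €819,020
Less deposit already applied: €819,020 − €300,980 = €518,040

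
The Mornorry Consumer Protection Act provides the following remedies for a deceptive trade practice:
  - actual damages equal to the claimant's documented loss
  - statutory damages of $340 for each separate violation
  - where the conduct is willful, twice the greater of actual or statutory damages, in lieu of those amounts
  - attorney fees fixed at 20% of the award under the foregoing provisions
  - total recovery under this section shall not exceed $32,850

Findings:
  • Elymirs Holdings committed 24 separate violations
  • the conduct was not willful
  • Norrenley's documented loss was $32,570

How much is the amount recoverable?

Statutory damages: 24 × $340 = $8,160
Conduct not willful: the in-lieu enhancement does not apply.
Actual plus statutory damages: $32,570 + $8,160 = $40,730
Attorney fees: 20% of $40,730 = $8,146
Total before cap: $40,730 + $8,146 = $48,876
Cap at $32,850: $48,876 exceeds the cap → $32,850

$32,850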